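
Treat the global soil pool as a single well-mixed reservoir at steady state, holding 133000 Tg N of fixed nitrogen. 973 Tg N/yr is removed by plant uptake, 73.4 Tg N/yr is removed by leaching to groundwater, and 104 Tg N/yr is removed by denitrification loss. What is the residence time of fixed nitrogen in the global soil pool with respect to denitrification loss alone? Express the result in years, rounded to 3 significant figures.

Residence time with respect to a single sink: τ = M / F_sink.
τ = 133000 / 104 = 1279 yr.

1280 yr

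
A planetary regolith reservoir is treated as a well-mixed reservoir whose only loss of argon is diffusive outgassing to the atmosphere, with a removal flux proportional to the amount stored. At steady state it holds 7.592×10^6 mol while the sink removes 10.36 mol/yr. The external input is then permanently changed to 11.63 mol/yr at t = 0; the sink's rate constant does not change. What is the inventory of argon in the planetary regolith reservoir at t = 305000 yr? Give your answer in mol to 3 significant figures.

7.91×10^6 mol

τ = M₀/F₀ = 7.592×10^6/10.36 = 732800 yr; rate constant k = 1/τ.
New steady state M_∞ = F₁/k = F₁·τ = 11.63 × 732800 = 8.5227×10^6 mol.
M(t) = M_∞ + (M₀ − M_∞)·e^(−t/τ); t/τ = 305000/732800 = 0.4162, so e^(−t/τ) = 0.6595.
M(t) = 8.5227×10^6 − 930700 × 0.6595 = 7.9089×10^6 mol.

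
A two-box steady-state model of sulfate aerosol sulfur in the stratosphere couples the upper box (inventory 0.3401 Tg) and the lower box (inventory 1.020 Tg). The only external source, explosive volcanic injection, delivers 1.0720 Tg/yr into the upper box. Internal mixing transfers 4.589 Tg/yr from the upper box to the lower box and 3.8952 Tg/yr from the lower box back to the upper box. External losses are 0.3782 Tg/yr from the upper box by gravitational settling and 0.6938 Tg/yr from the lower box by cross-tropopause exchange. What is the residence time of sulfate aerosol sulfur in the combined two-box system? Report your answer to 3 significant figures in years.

1.27 yr

Treat the two boxes together as one reservoir: the mixing fluxes between them are internal recycling, so τ = ΣM / Σ(external losses).
M_total = 0.3401 + 1.020 = 1.3601 Tg.
ΣF_external_out = 0.3782 + 0.6938 = 1.0720 Tg/yr.
τ = M_total / ΣF_ext = 1.3601 / 1.0720 = 1.269 yr.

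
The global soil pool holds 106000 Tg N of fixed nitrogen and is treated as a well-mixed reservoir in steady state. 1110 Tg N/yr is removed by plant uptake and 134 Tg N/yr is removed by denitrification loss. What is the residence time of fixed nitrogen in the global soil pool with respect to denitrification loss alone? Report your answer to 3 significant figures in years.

Residence time with respect to a single sink: τ = M / F_sink.
τ = 106000 / 134 = 791.0 yr.

791 yr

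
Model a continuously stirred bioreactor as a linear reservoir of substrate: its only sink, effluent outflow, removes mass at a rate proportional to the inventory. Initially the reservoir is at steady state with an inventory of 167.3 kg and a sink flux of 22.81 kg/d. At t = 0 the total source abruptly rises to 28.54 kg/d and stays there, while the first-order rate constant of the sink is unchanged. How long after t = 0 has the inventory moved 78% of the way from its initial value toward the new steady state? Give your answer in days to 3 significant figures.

τ = M₀/F₀ = 167.3/22.81 = 7.335 d.
The remaining gap fraction is e^(−t/τ); 78% covered ⇒ e^(−t/τ) = 0.220.
t = −τ ln(0.220) = 7.335 × 1.514 = 11.11 d.

11.1 d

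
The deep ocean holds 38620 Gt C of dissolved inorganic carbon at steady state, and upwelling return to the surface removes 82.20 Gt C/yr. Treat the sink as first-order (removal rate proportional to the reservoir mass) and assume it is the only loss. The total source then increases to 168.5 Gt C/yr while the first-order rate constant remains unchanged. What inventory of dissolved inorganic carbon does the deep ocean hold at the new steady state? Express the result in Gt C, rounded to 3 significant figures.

79200 Gt C

Rate constant k = F/M = 82.20 / 38620 = 0.002128 yr⁻¹.
At the new steady state, source = k·M_new ⇒ M_new = 168.5 / 0.002128 = 79170 Gt C.
(Equivalently M_new = M × F_new/F_old = 38620 × 168.5/82.20.)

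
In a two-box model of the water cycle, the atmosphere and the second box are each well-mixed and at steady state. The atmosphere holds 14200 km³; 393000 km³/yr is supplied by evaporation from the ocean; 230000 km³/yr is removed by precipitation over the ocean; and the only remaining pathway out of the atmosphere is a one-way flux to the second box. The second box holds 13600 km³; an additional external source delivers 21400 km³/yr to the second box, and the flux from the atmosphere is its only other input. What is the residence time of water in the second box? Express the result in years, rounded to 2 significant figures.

0.074 yr

Balance the atmosphere: ΣF_in = 393000 km³/yr.
Flux to the second box = ΣF_in − (230000) = 163000 km³/yr.
Total input to the second box = 163000 + 21400 = 184400 km³/yr; at steady state this equals its total output.
τ = M / F = 13600 / 184400 = 0.07375 yr.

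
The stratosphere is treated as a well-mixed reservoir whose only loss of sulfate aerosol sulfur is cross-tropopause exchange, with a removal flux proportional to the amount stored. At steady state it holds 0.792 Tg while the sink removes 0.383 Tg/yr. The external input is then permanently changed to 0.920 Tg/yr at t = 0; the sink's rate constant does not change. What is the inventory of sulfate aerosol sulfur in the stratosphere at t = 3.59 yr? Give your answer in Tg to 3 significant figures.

τ = M₀/F₀ = 0.792/0.383 = 2.068 yr; rate constant k = 1/τ.
New steady state M_∞ = F₁/k = F₁·τ = 0.920 × 2.068 = 1.9025 Tg.
M(t) = M_∞ + (M₀ − M_∞)·e^(−t/τ); t/τ = 3.59/2.068 = 1.736, so e^(−t/τ) = 0.1762.
M(t) = 1.9025 − 1.110 × 0.1762 = 1.7068 Tg.

1.71 Tg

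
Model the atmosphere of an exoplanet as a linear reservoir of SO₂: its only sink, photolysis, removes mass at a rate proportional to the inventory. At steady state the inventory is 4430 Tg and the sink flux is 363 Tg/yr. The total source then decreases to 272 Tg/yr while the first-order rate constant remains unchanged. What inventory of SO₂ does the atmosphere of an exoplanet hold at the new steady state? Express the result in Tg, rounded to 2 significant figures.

Rate constant k = F/M = 363 / 4430 = 0.08194 yr⁻¹.
At the new steady state, source = k·M_new ⇒ M_new = 272 / 0.08194 = 3319 Tg.
(Equivalently M_new = M × F_new/F_old = 4430 × 272/363.)

3300 Tg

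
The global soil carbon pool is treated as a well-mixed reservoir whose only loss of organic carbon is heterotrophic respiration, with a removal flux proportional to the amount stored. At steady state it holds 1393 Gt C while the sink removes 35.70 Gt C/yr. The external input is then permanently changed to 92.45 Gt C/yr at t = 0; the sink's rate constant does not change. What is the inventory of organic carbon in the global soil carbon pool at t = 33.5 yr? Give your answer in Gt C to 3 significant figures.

2670 Gt C

The sink rate constant is k = F₀/M₀ = 35.70/1393 = 0.02563 yr⁻¹.
Solving dM/dt = F₁ − kM with M(0) = M₀ gives M(t) = F₁/k + (M₀ − F₁/k)·e^(−kt).
F₁/k = 92.45/0.02563 = 3607.4 Gt C; kt = 0.02563 × 33.5 = 0.8585, e^(−kt) = 0.4238.
M(33.5) = 3607.4 + (1393 − 3607.4) × 0.4238 = 3607.4 − 938.4 = 2669.0 Gt C.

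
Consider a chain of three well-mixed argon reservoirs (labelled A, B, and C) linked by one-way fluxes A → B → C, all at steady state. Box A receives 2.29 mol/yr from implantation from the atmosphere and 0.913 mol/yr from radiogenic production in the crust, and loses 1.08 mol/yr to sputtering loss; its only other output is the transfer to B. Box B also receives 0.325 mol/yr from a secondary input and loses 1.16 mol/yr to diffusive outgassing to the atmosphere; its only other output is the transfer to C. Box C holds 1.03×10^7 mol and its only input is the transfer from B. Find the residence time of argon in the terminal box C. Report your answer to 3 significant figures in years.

Box A: F(A→B) = (2.29 + 0.913) − 1.08 = 2.1230 mol/yr.
Box B: F(B→C) = (2.1230 + 0.325) − 1.16 = 1.2880 mol/yr.
Box C throughput = its input = 1.2880 mol/yr; τ = 1.03×10^7 / 1.2880 = 7.997×10^6 yr.

8.00×10^6 yr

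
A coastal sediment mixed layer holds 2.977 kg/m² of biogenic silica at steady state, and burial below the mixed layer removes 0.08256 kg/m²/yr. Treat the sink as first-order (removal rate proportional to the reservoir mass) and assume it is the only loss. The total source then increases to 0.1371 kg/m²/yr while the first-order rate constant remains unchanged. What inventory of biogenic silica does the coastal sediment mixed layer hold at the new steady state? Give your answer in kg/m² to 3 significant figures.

Rate constant k = F/M = 0.08256 / 2.977 = 0.02773 yr⁻¹.
At the new steady state, source = k·M_new ⇒ M_new = 0.1371 / 0.02773 = 4.944 kg/m².
(Equivalently M_new = M × F_new/F_old = 2.977 × 0.1371/0.08256.)

4.94 kg/m²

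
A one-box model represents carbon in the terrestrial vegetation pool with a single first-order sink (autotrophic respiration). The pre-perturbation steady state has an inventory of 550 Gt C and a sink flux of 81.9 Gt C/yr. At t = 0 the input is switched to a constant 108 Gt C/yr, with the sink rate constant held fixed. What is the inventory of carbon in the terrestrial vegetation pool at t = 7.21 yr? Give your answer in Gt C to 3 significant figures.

τ = M₀/F₀ = 550/81.9 = 6.716 yr; rate constant k = 1/τ.
New steady state M_∞ = F₁/k = F₁·τ = 108 × 6.716 = 725.27 Gt C.
M(t) = M_∞ + (M₀ − M_∞)·e^(−t/τ); t/τ = 7.21/6.716 = 1.074, so e^(−t/τ) = 0.3418.
M(t) = 725.27 − 175.3 × 0.3418 = 665.37 Gt C.

665 Gt C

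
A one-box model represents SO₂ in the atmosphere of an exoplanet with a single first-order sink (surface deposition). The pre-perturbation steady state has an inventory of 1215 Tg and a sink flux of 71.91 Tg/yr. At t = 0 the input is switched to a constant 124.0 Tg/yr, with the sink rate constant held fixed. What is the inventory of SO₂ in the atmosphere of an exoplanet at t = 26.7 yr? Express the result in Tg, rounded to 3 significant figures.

The sink rate constant is k = F₀/M₀ = 71.91/1215 = 0.05919 yr⁻¹.
Solving dM/dt = F₁ − kM with M(0) = M₀ gives M(t) = F₁/k + (M₀ − F₁/k)·e^(−kt).
F₁/k = 124.0/0.05919 = 2095.1 Tg; kt = 0.05919 × 26.7 = 1.580, e^(−kt) = 0.2059.
M(26.7) = 2095.1 + (1215 − 2095.1) × 0.2059 = 2095.1 − 181.2 = 1913.9 Tg.

1910 Tg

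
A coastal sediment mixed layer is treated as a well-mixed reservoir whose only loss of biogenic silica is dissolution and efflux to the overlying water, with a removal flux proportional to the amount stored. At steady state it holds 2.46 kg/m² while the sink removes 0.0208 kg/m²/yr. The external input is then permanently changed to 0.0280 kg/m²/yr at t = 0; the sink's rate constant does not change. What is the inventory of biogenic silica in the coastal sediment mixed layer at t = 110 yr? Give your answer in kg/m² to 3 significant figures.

2.98 kg/m²

Residence time τ = M₀/F₀ = 118.3 yr. The eventual steady state is M_∞ = M₀·(F₁/F₀) = 2.46 × 0.0280/0.0208 = 3.3115 kg/m².
The anomaly ΔM(t) = M(t) − M_∞ decays as ΔM₀·e^(−t/τ) with ΔM₀ = 2.46 − 3.3115 = −0.8515 kg/m².
At t = 110 yr, e^(−t/τ) = e^(−0.9301) = 0.3945, so ΔM = −0.3360 kg/m² and M = 3.3115 − 0.3360 = 2.9756 kg/m².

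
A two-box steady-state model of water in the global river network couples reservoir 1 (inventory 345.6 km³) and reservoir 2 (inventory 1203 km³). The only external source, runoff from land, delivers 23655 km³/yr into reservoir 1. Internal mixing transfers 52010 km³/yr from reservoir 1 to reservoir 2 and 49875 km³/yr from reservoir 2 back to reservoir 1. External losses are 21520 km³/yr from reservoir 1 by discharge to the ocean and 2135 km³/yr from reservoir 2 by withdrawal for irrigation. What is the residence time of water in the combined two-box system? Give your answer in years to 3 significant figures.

For the system as a whole, the A↔B exchange is internal and contributes nothing to the throughput; only the external sinks remove mass.
M_total = 345.6 + 1203 = 1548.6 km³.
ΣF_external_out = 21520 + 2135 = 23655 km³/yr.
τ = M_total / ΣF_ext = 1548.6 / 23655 = 0.06547 yr.

0.0655 yr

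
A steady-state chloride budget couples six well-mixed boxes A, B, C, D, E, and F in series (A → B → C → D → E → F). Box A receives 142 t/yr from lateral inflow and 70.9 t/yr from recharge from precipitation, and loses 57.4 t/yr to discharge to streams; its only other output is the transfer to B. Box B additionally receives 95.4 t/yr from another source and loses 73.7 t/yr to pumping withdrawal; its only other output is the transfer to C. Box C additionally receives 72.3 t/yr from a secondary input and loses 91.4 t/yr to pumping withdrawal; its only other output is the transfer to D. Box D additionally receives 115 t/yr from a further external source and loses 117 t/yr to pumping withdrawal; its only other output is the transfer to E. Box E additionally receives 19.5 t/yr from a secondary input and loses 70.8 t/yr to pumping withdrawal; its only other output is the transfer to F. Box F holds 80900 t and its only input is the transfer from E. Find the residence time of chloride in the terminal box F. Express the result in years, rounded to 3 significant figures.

772 yr

Box A: F(A→B) = (142 + 70.9) − 57.4 = 155.50 t/yr.
Box B: F(B→C) = (155.50 + 95.4) − 73.7 = 177.20 t/yr.
Box C: F(C→D) = (177.20 + 72.3) − 91.4 = 158.10 t/yr.
Box D: F(D→E) = (158.10 + 115) − 117 = 156.10 t/yr.
Box E: F(E→F) = (156.10 + 19.5) − 70.8 = 104.80 t/yr.
Box F throughput = its input = 104.80 t/yr; τ = 80900 / 104.80 = 771.9 yr.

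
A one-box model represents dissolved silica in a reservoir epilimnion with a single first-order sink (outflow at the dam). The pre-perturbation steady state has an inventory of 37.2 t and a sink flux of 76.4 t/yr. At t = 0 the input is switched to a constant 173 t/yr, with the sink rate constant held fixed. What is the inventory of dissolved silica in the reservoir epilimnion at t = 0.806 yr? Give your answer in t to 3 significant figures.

Residence time τ = M₀/F₀ = 0.4869 yr. The eventual steady state is M_∞ = M₀·(F₁/F₀) = 37.2 × 173/76.4 = 84.236 t.
The anomaly ΔM(t) = M(t) − M_∞ decays as ΔM₀·e^(−t/τ) with ΔM₀ = 37.2 − 84.236 = −47.04 t.
At t = 0.806 yr, e^(−t/τ) = e^(−1.655) = 0.1910, so ΔM = −8.985 t and M = 84.236 − 8.985 = 75.250 t.

75.3 t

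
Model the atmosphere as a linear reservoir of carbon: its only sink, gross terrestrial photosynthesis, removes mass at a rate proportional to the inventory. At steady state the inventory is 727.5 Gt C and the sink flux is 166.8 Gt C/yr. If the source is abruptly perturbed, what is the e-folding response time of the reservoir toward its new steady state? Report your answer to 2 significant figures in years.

For a linear reservoir the response time equals the residence time τ = M/F.
τ = 727.5 / 166.8 = 4.362 yr.

4.4 yr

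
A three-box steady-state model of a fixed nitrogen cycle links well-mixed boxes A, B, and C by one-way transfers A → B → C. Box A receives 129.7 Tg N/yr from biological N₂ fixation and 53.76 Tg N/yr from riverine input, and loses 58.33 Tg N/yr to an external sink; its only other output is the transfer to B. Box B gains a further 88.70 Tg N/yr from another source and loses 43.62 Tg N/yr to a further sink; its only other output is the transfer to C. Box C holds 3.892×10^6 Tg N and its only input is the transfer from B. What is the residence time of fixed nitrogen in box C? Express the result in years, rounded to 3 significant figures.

22900 yr

Box A: F(A→B) = (129.7 + 53.76) − 58.33 = 125.13 Tg N/yr.
Box B: F(B→C) = (125.13 + 88.70) − 43.62 = 170.21 Tg N/yr.
Box C throughput = its input = 170.21 Tg N/yr; τ = 3.892×10^6 / 170.21 = 22870 yr.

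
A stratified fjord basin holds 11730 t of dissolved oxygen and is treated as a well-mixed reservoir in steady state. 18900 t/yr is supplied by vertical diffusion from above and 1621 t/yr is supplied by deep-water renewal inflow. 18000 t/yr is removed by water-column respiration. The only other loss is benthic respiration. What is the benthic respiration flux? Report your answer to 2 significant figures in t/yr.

2500 t/yr

At steady state ΣF_in = ΣF_out.
ΣF_in = 18900 + 1621 = 20521 t/yr.
Benthic respiration flux = ΣF_in − (18000) = 20521 − 18000 = 2521 t/yr.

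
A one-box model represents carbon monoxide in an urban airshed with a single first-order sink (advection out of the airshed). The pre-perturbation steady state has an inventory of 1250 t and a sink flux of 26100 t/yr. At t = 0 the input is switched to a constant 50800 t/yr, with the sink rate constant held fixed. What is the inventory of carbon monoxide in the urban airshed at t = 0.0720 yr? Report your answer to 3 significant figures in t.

2170 t

Residence time τ = M₀/F₀ = 0.04789 yr. The eventual steady state is M_∞ = M₀·(F₁/F₀) = 1250 × 50800/26100 = 2433.0 t.
The anomaly ΔM(t) = M(t) − M_∞ decays as ΔM₀·e^(−t/τ) with ΔM₀ = 1250 − 2433.0 = −1183 t.
At t = 0.0720 yr, e^(−t/τ) = e^(−1.503) = 0.2224, so ΔM = −263.1 t and M = 2433.0 − 263.1 = 2169.9 t.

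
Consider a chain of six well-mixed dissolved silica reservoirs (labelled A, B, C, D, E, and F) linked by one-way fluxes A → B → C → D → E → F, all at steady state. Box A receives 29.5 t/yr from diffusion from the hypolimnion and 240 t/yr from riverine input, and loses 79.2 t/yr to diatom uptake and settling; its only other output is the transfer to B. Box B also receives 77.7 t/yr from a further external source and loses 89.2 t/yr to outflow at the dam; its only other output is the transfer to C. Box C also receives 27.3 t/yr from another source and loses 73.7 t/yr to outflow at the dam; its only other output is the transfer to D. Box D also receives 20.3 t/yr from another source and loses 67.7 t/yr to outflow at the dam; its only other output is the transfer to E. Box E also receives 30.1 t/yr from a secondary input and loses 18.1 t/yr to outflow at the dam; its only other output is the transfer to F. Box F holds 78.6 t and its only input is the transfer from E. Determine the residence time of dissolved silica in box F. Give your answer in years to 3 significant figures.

Box A: F(A→B) = (29.5 + 240) − 79.2 = 190.30 t/yr.
Box B: F(B→C) = (190.30 + 77.7) − 89.2 = 178.80 t/yr.
Box C: F(C→D) = (178.80 + 27.3) − 73.7 = 132.40 t/yr.
Box D: F(D→E) = (132.40 + 20.3) − 67.7 = 85.000 t/yr.
Box E: F(E→F) = (85.000 + 30.1) − 18.1 = 97.000 t/yr.
Box F throughput = its input = 97.000 t/yr; τ = 78.6 / 97.000 = 0.8103 yr.

0.810 yr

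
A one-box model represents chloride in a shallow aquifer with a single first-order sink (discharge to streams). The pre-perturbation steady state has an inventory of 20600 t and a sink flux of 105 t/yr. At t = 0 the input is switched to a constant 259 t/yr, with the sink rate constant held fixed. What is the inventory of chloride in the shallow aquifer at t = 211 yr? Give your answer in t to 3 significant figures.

The sink rate constant is k = F₀/M₀ = 105/20600 = 0.005097 yr⁻¹.
Solving dM/dt = F₁ − kM with M(0) = M₀ gives M(t) = F₁/k + (M₀ − F₁/k)·e^(−kt).
F₁/k = 259/0.005097 = 50813 t; kt = 0.005097 × 211 = 1.075, e^(−kt) = 0.3411.
M(211) = 50813 + (20600 − 50813) × 0.3411 = 50813 − 10310 = 40507 t.

40500 t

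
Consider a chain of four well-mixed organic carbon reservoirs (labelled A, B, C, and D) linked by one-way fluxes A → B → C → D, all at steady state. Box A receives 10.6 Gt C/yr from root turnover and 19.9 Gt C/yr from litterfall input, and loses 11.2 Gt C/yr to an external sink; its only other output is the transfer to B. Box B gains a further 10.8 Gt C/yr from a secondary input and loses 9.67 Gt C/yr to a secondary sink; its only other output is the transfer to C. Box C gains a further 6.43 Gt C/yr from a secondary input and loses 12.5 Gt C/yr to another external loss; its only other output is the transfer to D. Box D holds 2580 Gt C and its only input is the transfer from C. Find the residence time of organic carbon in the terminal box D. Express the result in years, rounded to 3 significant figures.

180 yr

Box A: F(A→B) = (10.6 + 19.9) − 11.2 = 19.300 Gt C/yr.
Box B: F(B→C) = (19.300 + 10.8) − 9.67 = 20.430 Gt C/yr.
Box C: F(C→D) = (20.430 + 6.43) − 12.5 = 14.360 Gt C/yr.
Box D throughput = its input = 14.360 Gt C/yr; τ = 2580 / 14.360 = 179.7 yr.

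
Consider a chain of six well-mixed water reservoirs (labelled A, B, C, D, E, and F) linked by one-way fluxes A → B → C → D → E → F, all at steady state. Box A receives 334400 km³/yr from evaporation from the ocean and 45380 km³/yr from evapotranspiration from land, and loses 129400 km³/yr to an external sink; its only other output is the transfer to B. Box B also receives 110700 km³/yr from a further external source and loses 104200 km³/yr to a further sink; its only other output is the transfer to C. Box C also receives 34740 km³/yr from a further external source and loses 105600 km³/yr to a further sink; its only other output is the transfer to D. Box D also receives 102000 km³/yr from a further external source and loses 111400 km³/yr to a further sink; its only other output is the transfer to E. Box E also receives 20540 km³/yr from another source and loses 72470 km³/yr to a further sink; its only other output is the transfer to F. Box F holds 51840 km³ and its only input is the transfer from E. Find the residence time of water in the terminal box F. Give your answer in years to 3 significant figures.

Box A: F(A→B) = (334400 + 45380) − 129400 = 250380 km³/yr.
Box B: F(B→C) = (250380 + 110700) − 104200 = 256880 km³/yr.
Box C: F(C→D) = (256880 + 34740) − 105600 = 186020 km³/yr.
Box D: F(D→E) = (186020 + 102000) − 111400 = 176620 km³/yr.
Box E: F(E→F) = (176620 + 20540) − 72470 = 124690 km³/yr.
Box F throughput = its input = 124690 km³/yr; τ = 51840 / 124690 = 0.4158 yr.

0.416 yr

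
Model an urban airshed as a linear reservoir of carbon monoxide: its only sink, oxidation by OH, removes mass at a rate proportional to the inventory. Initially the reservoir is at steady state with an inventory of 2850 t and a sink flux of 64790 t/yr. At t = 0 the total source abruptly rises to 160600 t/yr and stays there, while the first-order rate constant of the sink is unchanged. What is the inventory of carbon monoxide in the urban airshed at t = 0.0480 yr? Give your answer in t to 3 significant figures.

The sink rate constant is k = F₀/M₀ = 64790/2850 = 22.73 yr⁻¹.
Solving dM/dt = F₁ − kM with M(0) = M₀ gives M(t) = F₁/k + (M₀ − F₁/k)·e^(−kt).
F₁/k = 160600/22.73 = 7064.5 t; kt = 22.73 × 0.0480 = 1.091, e^(−kt) = 0.3358.
M(0.0480) = 7064.5 + (2850 − 7064.5) × 0.3358 = 7064.5 − 1415 = 5649.2 t.

5650 t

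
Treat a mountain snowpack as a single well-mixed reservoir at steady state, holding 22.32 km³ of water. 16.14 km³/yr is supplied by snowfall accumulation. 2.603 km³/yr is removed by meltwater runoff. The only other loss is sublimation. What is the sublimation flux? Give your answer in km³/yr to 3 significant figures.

13.5 km³/yr

At steady state ΣF_in = ΣF_out.
ΣF_in = 16.140 km³/yr.
Sublimation flux = ΣF_in − (2.603) = 16.140 − 2.603 = 13.54 km³/yr.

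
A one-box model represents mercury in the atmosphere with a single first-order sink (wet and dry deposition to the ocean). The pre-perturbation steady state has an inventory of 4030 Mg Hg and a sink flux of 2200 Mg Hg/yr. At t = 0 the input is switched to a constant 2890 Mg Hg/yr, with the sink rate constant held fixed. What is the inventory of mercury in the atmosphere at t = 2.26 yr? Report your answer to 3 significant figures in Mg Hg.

The sink rate constant is k = F₀/M₀ = 2200/4030 = 0.5459 yr⁻¹.
Solving dM/dt = F₁ − kM with M(0) = M₀ gives M(t) = F₁/k + (M₀ − F₁/k)·e^(−kt).
F₁/k = 2890/0.5459 = 5294.0 Mg Hg; kt = 0.5459 × 2.26 = 1.234, e^(−kt) = 0.2912.
M(2.26) = 5294.0 + (4030 − 5294.0) × 0.2912 = 5294.0 − 368.1 = 4925.9 Mg Hg.

4930 Mg Hg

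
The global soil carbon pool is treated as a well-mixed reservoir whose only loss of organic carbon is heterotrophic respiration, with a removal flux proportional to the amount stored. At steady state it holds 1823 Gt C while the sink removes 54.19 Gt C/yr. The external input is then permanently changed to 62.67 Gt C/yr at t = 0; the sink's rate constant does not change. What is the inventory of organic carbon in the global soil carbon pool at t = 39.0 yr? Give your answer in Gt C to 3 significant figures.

2020 Gt C

Residence time τ = M₀/F₀ = 33.64 yr. The eventual steady state is M_∞ = M₀·(F₁/F₀) = 1823 × 62.67/54.19 = 2108.3 Gt C.
The anomaly ΔM(t) = M(t) − M_∞ decays as ΔM₀·e^(−t/τ) with ΔM₀ = 1823 − 2108.3 = −285.3 Gt C.
At t = 39.0 yr, e^(−t/τ) = e^(−1.159) = 0.3137, so ΔM = −89.49 Gt C and M = 2108.3 − 89.49 = 2018.8 Gt C.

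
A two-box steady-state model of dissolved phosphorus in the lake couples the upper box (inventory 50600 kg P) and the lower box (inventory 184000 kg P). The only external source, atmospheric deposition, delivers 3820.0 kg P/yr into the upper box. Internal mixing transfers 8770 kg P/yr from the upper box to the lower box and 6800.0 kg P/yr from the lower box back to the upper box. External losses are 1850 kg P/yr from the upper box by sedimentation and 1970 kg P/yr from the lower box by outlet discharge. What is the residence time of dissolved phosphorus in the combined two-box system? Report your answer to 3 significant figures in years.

Treat the two boxes together as one reservoir: the mixing fluxes between them are internal recycling, so τ = ΣM / Σ(external losses).
M_total = 50600 + 184000 = 234600 kg P.
ΣF_external_out = 1850 + 1970 = 3820.0 kg P/yr.
τ = M_total / ΣF_ext = 234600 / 3820.0 = 61.41 yr.

61.4 yr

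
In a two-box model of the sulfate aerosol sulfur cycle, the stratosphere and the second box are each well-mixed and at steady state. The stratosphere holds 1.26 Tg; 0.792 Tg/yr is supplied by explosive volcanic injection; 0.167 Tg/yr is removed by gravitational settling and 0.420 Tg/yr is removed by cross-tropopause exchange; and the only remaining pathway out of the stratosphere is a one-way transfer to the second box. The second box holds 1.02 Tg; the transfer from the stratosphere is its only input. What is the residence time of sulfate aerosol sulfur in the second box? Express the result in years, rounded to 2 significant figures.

Balance the stratosphere: ΣF_in = 0.79200 Tg/yr.
Transfer to the second box = ΣF_in − (0.167 + 0.420) = 0.20500 Tg/yr.
At steady state the output of the second box equals its input, 0.20500 Tg/yr.
τ = M / F = 1.02 / 0.20500 = 4.976 yr.

5.0 yr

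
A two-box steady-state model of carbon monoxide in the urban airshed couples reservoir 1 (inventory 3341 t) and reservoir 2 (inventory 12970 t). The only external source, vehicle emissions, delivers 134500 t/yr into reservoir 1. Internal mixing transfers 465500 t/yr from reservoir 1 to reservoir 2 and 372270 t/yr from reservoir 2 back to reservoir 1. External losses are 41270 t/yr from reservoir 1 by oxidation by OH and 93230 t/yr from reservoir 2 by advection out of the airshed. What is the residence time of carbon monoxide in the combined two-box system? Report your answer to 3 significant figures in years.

0.121 yr

Treat the two boxes together as one reservoir: the mixing fluxes between them are internal recycling, so τ = ΣM / Σ(external losses).
M_total = 3341 + 12970 = 16311 t.
ΣF_external_out = 41270 + 93230 = 134500 t/yr.
τ = M_total / ΣF_ext = 16311 / 134500 = 0.1213 yr.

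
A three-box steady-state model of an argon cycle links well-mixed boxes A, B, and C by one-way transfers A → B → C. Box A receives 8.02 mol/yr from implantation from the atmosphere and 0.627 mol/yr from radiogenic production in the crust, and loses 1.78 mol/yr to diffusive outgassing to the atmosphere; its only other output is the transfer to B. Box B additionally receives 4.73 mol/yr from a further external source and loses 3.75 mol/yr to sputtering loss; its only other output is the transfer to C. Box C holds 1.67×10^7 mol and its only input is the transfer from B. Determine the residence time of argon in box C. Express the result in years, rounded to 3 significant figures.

Box A: F(A→B) = (8.02 + 0.627) − 1.78 = 6.8670 mol/yr.
Box B: F(B→C) = (6.8670 + 4.73) − 3.75 = 7.8470 mol/yr.
Box C throughput = its input = 7.8470 mol/yr; τ = 1.67×10^7 / 7.8470 = 2.128×10^6 yr.

2.13×10^6 yr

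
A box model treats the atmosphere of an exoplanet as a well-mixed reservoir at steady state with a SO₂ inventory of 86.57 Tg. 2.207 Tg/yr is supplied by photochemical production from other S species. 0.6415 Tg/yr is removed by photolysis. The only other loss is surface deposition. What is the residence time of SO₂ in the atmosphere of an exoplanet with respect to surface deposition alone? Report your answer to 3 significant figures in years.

55.3 yr

At steady state ΣF_in = ΣF_out.
ΣF_in = 2.2070 Tg/yr.
Surface deposition flux = ΣF_in − (0.6415) = 2.2070 − 0.6415 = 1.565 Tg/yr.
τ = M / F = 86.57 / 1.565 = 55.30 yr.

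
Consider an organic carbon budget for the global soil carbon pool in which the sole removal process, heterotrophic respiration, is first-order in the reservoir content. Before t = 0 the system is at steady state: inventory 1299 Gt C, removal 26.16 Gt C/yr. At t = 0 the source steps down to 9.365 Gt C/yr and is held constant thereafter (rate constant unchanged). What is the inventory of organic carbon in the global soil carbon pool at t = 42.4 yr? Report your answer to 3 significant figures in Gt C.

820 Gt C

Residence time τ = M₀/F₀ = 49.66 yr. The eventual steady state is M_∞ = M₀·(F₁/F₀) = 1299 × 9.365/26.16 = 465.03 Gt C.
The anomaly ΔM(t) = M(t) − M_∞ decays as ΔM₀·e^(−t/τ) with ΔM₀ = 1299 − 465.03 = 834.0 Gt C.
At t = 42.4 yr, e^(−t/τ) = e^(−0.8539) = 0.4258, so ΔM = 355.1 Gt C and M = 465.03 + 355.1 = 820.10 Gt C.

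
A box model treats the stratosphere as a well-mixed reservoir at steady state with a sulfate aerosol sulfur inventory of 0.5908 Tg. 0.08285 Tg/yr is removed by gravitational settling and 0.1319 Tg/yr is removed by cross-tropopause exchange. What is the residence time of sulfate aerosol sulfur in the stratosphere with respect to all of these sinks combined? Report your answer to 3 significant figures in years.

Total removal flux = 0.08285 + 0.1319 = 0.21475 Tg/yr.
τ = M / ΣF_out = 0.5908 / 0.21475 = 2.751 yr.

2.75 yr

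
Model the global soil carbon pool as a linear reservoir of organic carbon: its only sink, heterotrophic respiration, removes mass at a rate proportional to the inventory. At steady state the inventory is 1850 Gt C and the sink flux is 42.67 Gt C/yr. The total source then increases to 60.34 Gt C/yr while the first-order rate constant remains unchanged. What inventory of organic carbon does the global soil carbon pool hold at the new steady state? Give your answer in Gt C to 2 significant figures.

Rate constant k = F/M = 42.67 / 1850 = 0.02306 yr⁻¹.
At the new steady state, source = k·M_new ⇒ M_new = 60.34 / 0.02306 = 2616 Gt C.
(Equivalently M_new = M × F_new/F_old = 1850 × 60.34/42.67.)

2600 Gt C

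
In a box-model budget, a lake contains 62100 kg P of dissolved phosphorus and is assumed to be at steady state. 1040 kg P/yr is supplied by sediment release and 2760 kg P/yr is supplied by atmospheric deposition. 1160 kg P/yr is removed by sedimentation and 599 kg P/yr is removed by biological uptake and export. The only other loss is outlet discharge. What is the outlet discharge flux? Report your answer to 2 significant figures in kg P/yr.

At steady state ΣF_in = ΣF_out.
ΣF_in = 1040 + 2760 = 3800.0 kg P/yr.
Outlet discharge flux = ΣF_in − (1160 + 599) = 3800.0 − 1759 = 2041 kg P/yr.

2000 kg P/yr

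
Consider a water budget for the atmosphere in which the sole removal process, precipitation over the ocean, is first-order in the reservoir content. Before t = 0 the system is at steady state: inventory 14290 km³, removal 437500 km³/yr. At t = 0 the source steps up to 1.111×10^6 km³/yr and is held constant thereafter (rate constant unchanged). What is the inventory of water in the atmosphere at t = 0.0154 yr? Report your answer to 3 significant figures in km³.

τ = M₀/F₀ = 14290/437500 = 0.03266 yr; rate constant k = 1/τ.
New steady state M_∞ = F₁/k = F₁·τ = 1.111×10^6 × 0.03266 = 36288 km³.
M(t) = M_∞ + (M₀ − M_∞)·e^(−t/τ); t/τ = 0.0154/0.03266 = 0.4715, so e^(−t/τ) = 0.6241.
M(t) = 36288 − 22000 × 0.6241 = 22560 km³.

22600 km³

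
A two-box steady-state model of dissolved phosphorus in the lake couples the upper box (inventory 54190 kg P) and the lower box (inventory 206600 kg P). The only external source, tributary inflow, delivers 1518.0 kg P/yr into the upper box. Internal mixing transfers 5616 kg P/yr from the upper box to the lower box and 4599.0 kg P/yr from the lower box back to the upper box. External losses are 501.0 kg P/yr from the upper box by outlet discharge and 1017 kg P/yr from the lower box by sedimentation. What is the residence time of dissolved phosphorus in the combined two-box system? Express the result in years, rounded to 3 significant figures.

172 yr

For the system as a whole, the A↔B exchange is internal and contributes nothing to the throughput; only the external sinks remove mass.
M_total = 54190 + 206600 = 260790 kg P.
ΣF_external_out = 501.0 + 1017 = 1518.0 kg P/yr.
τ = M_total / ΣF_ext = 260790 / 1518.0 = 171.8 yr.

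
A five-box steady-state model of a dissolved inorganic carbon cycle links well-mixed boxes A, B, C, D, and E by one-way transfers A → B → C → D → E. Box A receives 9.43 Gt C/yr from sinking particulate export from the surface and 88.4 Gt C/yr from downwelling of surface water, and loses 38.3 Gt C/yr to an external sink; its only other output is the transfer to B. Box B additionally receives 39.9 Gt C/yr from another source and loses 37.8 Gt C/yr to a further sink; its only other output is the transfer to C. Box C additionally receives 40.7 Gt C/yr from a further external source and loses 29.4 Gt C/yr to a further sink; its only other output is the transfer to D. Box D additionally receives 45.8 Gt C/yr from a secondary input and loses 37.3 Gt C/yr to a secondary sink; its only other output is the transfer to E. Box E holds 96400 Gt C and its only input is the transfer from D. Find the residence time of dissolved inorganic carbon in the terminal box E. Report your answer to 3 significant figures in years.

1180 yr

Box A: F(A→B) = (9.43 + 88.4) − 38.3 = 59.530 Gt C/yr.
Box B: F(B→C) = (59.530 + 39.9) − 37.8 = 61.630 Gt C/yr.
Box C: F(C→D) = (61.630 + 40.7) − 29.4 = 72.930 Gt C/yr.
Box D: F(D→E) = (72.930 + 45.8) − 37.3 = 81.430 Gt C/yr.
Box E throughput = its input = 81.430 Gt C/yr; τ = 96400 / 81.430 = 1184 yr.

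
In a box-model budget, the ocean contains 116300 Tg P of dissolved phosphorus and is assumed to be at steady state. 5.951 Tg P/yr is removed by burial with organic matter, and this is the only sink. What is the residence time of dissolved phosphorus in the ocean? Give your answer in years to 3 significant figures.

τ = M / F = 116300 / 5.951 = 19540 yr.

19500 yr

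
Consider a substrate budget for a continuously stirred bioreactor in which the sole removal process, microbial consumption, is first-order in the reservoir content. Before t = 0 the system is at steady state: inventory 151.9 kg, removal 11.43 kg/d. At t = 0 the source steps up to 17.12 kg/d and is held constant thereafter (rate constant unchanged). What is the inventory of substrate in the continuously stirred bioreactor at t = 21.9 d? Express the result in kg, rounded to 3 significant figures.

213 kg

τ = M₀/F₀ = 151.9/11.43 = 13.29 d; rate constant k = 1/τ.
New steady state M_∞ = F₁/k = F₁·τ = 17.12 × 13.29 = 227.52 kg.
M(t) = M_∞ + (M₀ − M_∞)·e^(−t/τ); t/τ = 21.9/13.29 = 1.648, so e^(−t/τ) = 0.1925.
M(t) = 227.52 − 75.62 × 0.1925 = 212.96 kg.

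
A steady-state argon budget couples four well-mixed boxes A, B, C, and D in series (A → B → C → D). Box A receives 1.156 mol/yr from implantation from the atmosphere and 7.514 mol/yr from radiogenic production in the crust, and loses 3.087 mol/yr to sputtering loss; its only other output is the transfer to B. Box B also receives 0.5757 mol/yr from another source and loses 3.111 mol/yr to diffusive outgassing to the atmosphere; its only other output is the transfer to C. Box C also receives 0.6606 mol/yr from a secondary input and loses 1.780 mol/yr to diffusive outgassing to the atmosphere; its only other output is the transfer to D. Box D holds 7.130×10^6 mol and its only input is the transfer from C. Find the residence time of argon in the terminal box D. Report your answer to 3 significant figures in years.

3.70×10^6 yr

Box A: F(A→B) = (1.156 + 7.514) − 3.087 = 5.5830 mol/yr.
Box B: F(B→C) = (5.5830 + 0.5757) − 3.111 = 3.0477 mol/yr.
Box C: F(C→D) = (3.0477 + 0.6606) − 1.780 = 1.9283 mol/yr.
Box D throughput = its input = 1.9283 mol/yr; τ = 7.130×10^6 / 1.9283 = 3.698×10^6 yr.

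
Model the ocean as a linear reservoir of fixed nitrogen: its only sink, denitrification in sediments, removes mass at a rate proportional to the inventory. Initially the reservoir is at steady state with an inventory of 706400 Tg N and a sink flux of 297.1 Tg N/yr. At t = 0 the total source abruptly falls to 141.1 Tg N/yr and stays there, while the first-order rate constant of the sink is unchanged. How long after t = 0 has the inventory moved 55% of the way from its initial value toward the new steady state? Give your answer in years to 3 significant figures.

1900 yr

τ = M₀/F₀ = 706400/297.1 = 2378 yr.
The remaining gap fraction is e^(−t/τ); 55% covered ⇒ e^(−t/τ) = 0.450.
t = −τ ln(0.450) = 2378 × 0.7985 = 1899 yr.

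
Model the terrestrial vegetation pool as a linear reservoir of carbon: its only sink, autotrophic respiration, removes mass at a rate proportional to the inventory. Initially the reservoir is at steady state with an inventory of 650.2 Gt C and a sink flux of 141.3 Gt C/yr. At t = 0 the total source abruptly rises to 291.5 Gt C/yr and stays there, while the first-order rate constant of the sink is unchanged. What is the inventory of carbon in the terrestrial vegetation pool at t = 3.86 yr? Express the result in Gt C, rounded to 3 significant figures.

1040 Gt C

τ = M₀/F₀ = 650.2/141.3 = 4.602 yr; rate constant k = 1/τ.
New steady state M_∞ = F₁/k = F₁·τ = 291.5 × 4.602 = 1341.4 Gt C.
M(t) = M_∞ + (M₀ − M_∞)·e^(−t/τ); t/τ = 3.86/4.602 = 0.8388, so e^(−t/τ) = 0.4322.
M(t) = 1341.4 − 691.2 × 0.4322 = 1042.6 Gt C.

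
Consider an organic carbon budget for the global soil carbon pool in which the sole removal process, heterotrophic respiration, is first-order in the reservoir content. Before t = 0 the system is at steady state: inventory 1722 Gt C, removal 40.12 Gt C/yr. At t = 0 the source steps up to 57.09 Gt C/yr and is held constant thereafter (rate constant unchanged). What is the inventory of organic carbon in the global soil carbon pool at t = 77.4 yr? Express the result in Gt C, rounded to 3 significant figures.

2330 Gt C

τ = M₀/F₀ = 1722/40.12 = 42.92 yr; rate constant k = 1/τ.
New steady state M_∞ = F₁/k = F₁·τ = 57.09 × 42.92 = 2450.4 Gt C.
M(t) = M_∞ + (M₀ − M_∞)·e^(−t/τ); t/τ = 77.4/42.92 = 1.803, so e^(−t/τ) = 0.1648.
M(t) = 2450.4 − 728.4 × 0.1648 = 2330.4 Gt C.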